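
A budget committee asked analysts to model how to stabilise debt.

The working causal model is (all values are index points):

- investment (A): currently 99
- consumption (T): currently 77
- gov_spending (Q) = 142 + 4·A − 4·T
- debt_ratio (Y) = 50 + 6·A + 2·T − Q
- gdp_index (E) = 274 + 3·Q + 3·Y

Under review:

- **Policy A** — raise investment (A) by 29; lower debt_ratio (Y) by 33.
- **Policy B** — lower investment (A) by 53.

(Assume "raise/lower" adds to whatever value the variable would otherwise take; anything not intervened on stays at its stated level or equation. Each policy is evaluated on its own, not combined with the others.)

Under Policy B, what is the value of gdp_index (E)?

Policy B (A − 53):
  A = 99 − 53 = 46
  T = 77
  Q = 142 + 4·46 − 4·77 = 18
  Y = 50 + 6·46 + 2·77 − 18 = 462
  E = 274 + 3·18 + 3·462 = 1714

1714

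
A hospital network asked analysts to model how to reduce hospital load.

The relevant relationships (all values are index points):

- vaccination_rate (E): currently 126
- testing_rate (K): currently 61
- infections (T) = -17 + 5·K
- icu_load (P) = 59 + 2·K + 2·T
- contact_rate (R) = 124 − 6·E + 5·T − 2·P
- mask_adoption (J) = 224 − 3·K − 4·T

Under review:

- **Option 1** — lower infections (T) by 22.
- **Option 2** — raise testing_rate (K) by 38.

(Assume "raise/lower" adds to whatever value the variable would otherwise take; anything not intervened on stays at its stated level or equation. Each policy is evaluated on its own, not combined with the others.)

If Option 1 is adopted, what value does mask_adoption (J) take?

Option 1 (T − 22):
  K = 61
  T = -17 + 5·61 (−22 from intervention) = 266
  J = 224 − 3·61 − 4·266 = -1023

-1023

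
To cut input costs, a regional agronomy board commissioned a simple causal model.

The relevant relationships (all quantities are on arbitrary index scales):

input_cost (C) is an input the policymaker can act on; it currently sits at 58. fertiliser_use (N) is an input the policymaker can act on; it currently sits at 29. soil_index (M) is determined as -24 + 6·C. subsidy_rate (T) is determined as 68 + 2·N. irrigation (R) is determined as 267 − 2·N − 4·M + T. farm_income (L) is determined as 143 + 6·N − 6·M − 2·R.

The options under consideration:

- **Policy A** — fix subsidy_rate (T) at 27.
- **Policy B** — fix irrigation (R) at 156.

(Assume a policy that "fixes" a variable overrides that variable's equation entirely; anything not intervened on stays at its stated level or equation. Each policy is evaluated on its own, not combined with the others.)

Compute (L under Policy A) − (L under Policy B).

2432

Policy A (T := 27):
  C = 58
  N = 29
  M = -24 + 6·58 = 324
  T = 27
  R = 267 − 2·29 − 4·324 + 27 = -1060
  L = 143 + 6·29 − 6·324 − 2·(-1060) = 493
Policy B (R := 156):
  C = 58
  N = 29
  M = -24 + 6·58 = 324
  T = 68 + 2·29 = 126
  R = 156
  L = 143 + 6·29 − 6·324 − 2·156 = -1939
L: 493 − (-1939) = 2432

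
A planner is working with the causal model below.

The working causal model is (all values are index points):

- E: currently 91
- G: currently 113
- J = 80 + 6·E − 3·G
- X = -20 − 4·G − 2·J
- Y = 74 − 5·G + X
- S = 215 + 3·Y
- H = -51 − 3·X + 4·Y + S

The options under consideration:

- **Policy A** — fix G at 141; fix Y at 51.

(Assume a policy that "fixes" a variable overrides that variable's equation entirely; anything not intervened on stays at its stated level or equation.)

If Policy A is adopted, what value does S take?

368

Policy A (G := 141, Y := 51):
  E = 91
  G = 141
  J = 80 + 6·91 − 3·141 = 203
  X = -20 − 4·141 − 2·203 = -990
  Y = 51
  S = 215 + 3·51 = 368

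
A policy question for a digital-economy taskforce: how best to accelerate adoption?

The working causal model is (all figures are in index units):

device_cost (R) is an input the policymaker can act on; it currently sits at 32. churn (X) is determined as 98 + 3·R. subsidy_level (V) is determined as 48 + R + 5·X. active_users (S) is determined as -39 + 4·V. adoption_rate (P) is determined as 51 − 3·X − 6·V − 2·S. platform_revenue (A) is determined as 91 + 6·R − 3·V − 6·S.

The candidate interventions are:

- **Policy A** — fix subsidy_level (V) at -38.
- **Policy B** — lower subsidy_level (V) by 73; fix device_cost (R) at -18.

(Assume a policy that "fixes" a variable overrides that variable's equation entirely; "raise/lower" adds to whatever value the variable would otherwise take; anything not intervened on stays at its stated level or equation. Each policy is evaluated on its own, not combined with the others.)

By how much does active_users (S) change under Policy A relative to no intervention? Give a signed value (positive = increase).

Baseline:
  R = 32
  X = 98 + 3·32 = 194
  V = 48 + 32 + 5·194 = 1050
  S = -39 + 4·1050 = 4161
Policy A (V := -38):
  R = 32
  X = 98 + 3·32 = 194
  V = -38
  S = -39 + 4·(-38) = -191
Change in S: -191 − 4161 = -4352

-4352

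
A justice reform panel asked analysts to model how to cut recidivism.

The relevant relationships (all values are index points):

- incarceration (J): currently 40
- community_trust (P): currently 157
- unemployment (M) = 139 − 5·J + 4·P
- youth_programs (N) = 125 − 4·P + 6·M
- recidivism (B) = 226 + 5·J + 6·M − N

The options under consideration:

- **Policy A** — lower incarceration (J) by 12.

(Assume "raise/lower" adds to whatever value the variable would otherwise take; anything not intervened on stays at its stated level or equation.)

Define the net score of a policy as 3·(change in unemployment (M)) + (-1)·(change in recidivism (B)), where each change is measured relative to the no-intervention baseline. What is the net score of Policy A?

Baseline:
  J = 40
  P = 157
  M = 139 − 5·40 + 4·157 = 567
  N = 125 − 4·157 + 6·567 = 2899
  B = 226 + 5·40 + 6·567 − 2899 = 929
Policy A (J − 12):
  J = 40 − 12 = 28
  P = 157
  M = 139 − 5·28 + 4·157 = 627
  N = 125 − 4·157 + 6·627 = 3259
  B = 226 + 5·28 + 6·627 − 3259 = 869
ΔM = 627 − 567 = 60; ΔB = 869 − 929 = -60
Score = 3·60 + (-1)·(-60) = 240

240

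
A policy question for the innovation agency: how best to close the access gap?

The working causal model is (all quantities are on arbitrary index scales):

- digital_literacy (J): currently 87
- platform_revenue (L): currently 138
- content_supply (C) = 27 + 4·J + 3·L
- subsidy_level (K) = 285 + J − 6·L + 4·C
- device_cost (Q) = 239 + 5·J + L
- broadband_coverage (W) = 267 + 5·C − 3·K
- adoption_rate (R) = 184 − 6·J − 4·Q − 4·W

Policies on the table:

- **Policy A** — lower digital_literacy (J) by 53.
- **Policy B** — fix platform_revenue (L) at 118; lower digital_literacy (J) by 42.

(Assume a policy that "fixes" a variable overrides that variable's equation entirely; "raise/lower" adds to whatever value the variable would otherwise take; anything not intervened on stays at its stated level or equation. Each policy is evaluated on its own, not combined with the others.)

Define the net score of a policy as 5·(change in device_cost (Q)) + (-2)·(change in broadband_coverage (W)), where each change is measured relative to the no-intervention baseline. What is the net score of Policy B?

-3874

Baseline:
  J = 87
  L = 138
  C = 27 + 4·87 + 3·138 = 789
  K = 285 + 87 − 6·138 + 4·789 = 2700
  Q = 239 + 5·87 + 138 = 812
  W = 267 + 5·789 − 3·2700 = -3888
Policy B (L := 118, J − 42):
  J = 87 − 42 = 45
  L = 118
  C = 27 + 4·45 + 3·118 = 561
  K = 285 + 45 − 6·118 + 4·561 = 1866
  Q = 239 + 5·45 + 118 = 582
  W = 267 + 5·561 − 3·1866 = -2526
ΔQ = 582 − 812 = -230; ΔW = -2526 − (-3888) = 1362
Score = 5·(-230) + (-2)·1362 = -3874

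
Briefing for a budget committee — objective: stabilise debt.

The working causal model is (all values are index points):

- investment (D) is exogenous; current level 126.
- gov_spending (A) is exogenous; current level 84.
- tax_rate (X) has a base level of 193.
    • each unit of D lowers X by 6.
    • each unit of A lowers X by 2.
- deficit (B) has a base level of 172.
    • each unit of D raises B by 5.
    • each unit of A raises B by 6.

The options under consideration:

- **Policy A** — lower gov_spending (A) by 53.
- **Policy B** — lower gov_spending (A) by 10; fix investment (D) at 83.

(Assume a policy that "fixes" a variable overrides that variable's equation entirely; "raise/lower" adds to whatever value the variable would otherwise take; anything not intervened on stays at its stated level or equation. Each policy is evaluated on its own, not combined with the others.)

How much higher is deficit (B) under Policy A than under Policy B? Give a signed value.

-43

Policy A (A − 53):
  D = 126
  A = 84 − 53 = 31
  B = 172 + 5·126 + 6·31 = 988
Policy B (A − 10, D := 83):
  D = 83
  A = 84 − 10 = 74
  B = 172 + 5·83 + 6·74 = 1031
B: 988 − 1031 = -43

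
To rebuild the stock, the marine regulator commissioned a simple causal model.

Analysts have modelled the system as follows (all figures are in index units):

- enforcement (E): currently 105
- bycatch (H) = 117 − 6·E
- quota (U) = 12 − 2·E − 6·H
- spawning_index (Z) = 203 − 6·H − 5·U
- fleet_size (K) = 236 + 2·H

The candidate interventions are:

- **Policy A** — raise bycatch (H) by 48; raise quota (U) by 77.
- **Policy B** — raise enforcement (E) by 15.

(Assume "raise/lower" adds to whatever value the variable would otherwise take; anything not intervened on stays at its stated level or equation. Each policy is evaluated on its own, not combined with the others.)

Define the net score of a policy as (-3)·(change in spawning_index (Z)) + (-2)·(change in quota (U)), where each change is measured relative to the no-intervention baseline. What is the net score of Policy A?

-1879

Baseline:
  E = 105
  H = 117 − 6·105 = -513
  U = 12 − 2·105 − 6·(-513) = 2880
  Z = 203 − 6·(-513) − 5·2880 = -11119
Policy A (H + 48, U + 77):
  E = 105
  H = 117 − 6·105 (+48 from intervention) = -465
  U = 12 − 2·105 − 6·(-465) (+77 from intervention) = 2669
  Z = 203 − 6·(-465) − 5·2669 = -10352
ΔZ = -10352 − (-11119) = 767; ΔU = 2669 − 2880 = -211
Score = (-3)·767 + (-2)·(-211) = -1879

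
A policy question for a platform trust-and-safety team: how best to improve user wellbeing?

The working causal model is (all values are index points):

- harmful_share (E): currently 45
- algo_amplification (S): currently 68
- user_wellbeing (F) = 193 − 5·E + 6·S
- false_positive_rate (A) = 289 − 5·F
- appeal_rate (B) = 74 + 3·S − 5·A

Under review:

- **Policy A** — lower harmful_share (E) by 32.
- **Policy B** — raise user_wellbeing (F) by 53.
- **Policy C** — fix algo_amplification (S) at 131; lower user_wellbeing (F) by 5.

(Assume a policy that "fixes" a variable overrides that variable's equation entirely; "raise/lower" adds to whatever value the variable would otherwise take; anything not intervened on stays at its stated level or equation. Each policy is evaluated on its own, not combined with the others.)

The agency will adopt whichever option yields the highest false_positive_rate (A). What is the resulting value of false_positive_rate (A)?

-1856

Policy A (E − 32):
  E = 45 − 32 = 13
  S = 68
  F = 193 − 5·13 + 6·68 = 536
  A = 289 − 5·536 = -2391
Policy B (F + 53):
  E = 45
  S = 68
  F = 193 − 5·45 + 6·68 (+53 from intervention) = 429
  A = 289 − 5·429 = -1856
Policy C (S := 131, F − 5):
  E = 45
  S = 131
  F = 193 − 5·45 + 6·131 (−5 from intervention) = 749
  A = 289 − 5·749 = -3456
Comparing — Policy A: A=-2391, Policy B: A=-1856, Policy C: A=-3456. Highest is -1856 (Policy B).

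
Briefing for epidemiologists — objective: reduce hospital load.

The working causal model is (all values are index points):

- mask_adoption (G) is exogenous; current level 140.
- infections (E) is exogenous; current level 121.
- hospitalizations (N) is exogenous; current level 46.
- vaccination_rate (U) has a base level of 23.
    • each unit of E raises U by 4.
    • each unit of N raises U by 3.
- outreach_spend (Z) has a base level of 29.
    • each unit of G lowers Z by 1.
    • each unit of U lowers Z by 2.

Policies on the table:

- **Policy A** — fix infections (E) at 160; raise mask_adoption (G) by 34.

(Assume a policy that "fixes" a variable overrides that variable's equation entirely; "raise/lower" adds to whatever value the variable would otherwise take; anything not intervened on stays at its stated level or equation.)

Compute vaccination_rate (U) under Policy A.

801

Policy A (E := 160, G + 34):
  E = 160
  N = 46
  U = 23 + 4·160 + 3·46 = 801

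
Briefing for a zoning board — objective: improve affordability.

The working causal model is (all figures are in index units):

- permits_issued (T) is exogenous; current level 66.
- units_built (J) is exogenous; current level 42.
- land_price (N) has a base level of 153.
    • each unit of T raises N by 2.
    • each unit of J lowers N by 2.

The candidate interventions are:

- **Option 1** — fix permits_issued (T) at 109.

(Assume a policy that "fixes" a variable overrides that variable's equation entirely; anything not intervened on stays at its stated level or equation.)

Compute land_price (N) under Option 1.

Option 1 (T := 109):
  T = 109
  J = 42
  N = 153 + 2·109 − 2·42 = 287

287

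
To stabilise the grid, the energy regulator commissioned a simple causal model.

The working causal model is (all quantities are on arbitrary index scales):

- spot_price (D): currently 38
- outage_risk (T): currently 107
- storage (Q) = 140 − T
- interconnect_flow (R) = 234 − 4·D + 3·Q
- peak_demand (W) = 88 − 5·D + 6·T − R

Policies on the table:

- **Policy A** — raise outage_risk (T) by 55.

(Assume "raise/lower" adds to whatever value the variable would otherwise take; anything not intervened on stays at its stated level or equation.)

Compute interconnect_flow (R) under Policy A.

16

Policy A (T + 55):
  D = 38
  T = 107 + 55 = 162
  Q = 140 − 162 = -22
  R = 234 − 4·38 + 3·(-22) = 16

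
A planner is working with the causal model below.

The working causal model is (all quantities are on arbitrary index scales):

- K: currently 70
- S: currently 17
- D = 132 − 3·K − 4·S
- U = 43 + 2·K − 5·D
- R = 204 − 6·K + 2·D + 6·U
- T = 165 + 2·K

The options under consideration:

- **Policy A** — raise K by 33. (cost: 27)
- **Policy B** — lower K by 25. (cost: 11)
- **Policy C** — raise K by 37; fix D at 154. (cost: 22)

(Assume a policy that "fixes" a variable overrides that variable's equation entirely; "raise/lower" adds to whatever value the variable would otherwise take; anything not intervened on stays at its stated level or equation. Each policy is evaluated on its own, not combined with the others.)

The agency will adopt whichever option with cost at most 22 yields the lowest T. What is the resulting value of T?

Policy B (K − 25):
  K = 70 − 25 = 45
  T = 165 + 2·45 = 255
Policy C (K + 37, D := 154):
  K = 70 + 37 = 107
  T = 165 + 2·107 = 379
Comparing — Policy B: T=255, Policy C: T=379. Lowest is 255 (Policy B).

255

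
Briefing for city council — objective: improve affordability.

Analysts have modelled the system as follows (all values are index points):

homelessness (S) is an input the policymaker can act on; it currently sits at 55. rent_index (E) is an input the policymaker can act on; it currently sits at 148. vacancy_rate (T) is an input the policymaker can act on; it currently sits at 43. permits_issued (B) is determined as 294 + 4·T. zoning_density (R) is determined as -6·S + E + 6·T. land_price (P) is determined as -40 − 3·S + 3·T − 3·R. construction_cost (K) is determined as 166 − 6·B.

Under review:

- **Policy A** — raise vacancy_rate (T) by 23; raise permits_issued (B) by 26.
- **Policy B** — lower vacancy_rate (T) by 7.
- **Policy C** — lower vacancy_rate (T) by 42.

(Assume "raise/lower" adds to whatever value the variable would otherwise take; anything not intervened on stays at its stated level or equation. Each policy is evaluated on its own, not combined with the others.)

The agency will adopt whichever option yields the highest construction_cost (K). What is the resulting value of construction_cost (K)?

Policy A (T + 23, B + 26):
  T = 43 + 23 = 66
  B = 294 + 4·66 (+26 from intervention) = 584
  K = 166 − 6·584 = -3338
Policy B (T − 7):
  T = 43 − 7 = 36
  B = 294 + 4·36 = 438
  K = 166 − 6·438 = -2462
Policy C (T − 42):
  T = 43 − 42 = 1
  B = 294 + 4·1 = 298
  K = 166 − 6·298 = -1622
Comparing — Policy A: K=-3338, Policy B: K=-2462, Policy C: K=-1622. Highest is -1622 (Policy C).

-1622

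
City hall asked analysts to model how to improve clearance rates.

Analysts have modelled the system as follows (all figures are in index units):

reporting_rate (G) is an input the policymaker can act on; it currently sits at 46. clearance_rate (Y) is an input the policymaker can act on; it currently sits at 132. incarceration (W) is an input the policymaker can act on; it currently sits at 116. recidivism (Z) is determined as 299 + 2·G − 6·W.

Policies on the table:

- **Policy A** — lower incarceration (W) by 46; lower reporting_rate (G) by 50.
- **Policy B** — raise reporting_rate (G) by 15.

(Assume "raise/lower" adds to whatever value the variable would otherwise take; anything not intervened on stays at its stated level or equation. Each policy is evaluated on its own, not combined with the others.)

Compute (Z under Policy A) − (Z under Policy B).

Policy A (W − 46, G − 50):
  G = 46 − 50 = -4
  W = 116 − 46 = 70
  Z = 299 + 2·(-4) − 6·70 = -129
Policy B (G + 15):
  G = 46 + 15 = 61
  W = 116
  Z = 299 + 2·61 − 6·116 = -275
Z: -129 − (-275) = 146

146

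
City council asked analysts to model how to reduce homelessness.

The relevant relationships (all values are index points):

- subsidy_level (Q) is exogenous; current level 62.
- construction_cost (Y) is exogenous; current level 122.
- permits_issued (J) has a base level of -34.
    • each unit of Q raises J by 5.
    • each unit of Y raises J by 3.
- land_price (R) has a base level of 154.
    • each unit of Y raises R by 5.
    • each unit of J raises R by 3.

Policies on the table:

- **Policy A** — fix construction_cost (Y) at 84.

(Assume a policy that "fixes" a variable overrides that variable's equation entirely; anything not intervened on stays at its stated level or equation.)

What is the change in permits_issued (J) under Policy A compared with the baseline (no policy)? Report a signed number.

Baseline:
  Q = 62
  Y = 122
  J = -34 + 5·62 + 3·122 = 642
Policy A (Y := 84):
  Q = 62
  Y = 84
  J = -34 + 5·62 + 3·84 = 528
Change in J: 528 − 642 = -114

-114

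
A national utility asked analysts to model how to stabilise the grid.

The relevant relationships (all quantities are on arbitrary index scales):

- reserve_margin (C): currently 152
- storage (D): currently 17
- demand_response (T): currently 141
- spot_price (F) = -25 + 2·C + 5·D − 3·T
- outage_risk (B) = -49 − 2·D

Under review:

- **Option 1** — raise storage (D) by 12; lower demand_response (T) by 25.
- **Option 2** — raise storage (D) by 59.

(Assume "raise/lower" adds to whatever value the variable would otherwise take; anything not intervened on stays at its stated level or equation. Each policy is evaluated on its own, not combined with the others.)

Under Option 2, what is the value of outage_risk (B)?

-201

Option 2 (D + 59):
  D = 17 + 59 = 76
  B = -49 − 2·76 = -201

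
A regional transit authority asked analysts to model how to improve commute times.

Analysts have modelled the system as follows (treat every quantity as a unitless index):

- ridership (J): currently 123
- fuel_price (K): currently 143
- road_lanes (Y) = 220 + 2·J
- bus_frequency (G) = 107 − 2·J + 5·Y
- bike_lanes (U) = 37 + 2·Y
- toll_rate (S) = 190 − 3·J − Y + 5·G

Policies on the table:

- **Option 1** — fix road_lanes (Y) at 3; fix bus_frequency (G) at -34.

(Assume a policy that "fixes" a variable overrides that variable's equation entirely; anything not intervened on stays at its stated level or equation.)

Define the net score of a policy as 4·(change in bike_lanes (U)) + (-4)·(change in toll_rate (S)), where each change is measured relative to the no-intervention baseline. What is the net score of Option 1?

Baseline:
  J = 123
  Y = 220 + 2·123 = 466
  G = 107 − 2·123 + 5·466 = 2191
  U = 37 + 2·466 = 969
  S = 190 − 3·123 − 466 + 5·2191 = 10310
Option 1 (Y := 3, G := -34):
  J = 123
  Y = 3
  G = -34
  U = 37 + 2·3 = 43
  S = 190 − 3·123 − 3 + 5·(-34) = -352
ΔU = 43 − 969 = -926; ΔS = -352 − 10310 = -10662
Score = 4·(-926) + (-4)·(-10662) = 38944

38944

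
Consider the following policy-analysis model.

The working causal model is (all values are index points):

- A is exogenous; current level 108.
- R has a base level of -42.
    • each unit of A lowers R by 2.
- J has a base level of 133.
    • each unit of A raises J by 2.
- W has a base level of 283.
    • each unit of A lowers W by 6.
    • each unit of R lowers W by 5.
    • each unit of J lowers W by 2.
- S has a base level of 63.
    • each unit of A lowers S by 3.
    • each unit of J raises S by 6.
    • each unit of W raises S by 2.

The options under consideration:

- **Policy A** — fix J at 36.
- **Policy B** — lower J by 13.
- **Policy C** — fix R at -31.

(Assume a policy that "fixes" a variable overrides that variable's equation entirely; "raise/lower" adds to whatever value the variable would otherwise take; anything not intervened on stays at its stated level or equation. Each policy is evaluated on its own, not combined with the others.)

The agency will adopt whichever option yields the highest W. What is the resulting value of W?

Policy A (J := 36):
  A = 108
  R = -42 − 2·108 = -258
  J = 36
  W = 283 − 6·108 − 5·(-258) − 2·36 = 853
Policy B (J − 13):
  A = 108
  R = -42 − 2·108 = -258
  J = 133 + 2·108 (−13 from intervention) = 336
  W = 283 − 6·108 − 5·(-258) − 2·336 = 253
Policy C (R := -31):
  A = 108
  R = -31
  J = 133 + 2·108 = 349
  W = 283 − 6·108 − 5·(-31) − 2·349 = -908
Comparing — Policy A: W=853, Policy B: W=253, Policy C: W=-908. Highest is 853 (Policy A).

853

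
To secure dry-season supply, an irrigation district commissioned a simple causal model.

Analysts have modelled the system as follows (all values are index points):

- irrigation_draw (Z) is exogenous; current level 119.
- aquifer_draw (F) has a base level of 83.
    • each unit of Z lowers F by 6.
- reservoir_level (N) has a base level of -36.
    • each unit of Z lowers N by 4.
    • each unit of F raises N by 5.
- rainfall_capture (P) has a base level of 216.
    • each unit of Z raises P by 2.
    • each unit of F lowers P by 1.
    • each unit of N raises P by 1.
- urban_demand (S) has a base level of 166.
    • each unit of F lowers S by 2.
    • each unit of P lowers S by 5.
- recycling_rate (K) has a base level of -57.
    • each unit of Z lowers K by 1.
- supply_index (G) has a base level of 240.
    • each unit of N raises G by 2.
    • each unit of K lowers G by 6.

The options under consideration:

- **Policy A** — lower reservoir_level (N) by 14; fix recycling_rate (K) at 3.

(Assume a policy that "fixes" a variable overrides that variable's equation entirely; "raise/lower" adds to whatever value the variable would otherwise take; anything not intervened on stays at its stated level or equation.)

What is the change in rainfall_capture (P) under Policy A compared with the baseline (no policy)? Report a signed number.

Baseline:
  Z = 119
  F = 83 − 6·119 = -631
  N = -36 − 4·119 + 5·(-631) = -3667
  P = 216 + 2·119 − (-631) + (-3667) = -2582
Policy A (N − 14, K := 3):
  Z = 119
  F = 83 − 6·119 = -631
  N = -36 − 4·119 + 5·(-631) (−14 from intervention) = -3681
  P = 216 + 2·119 − (-631) + (-3681) = -2596
Change in P: -2596 − (-2582) = -14

-14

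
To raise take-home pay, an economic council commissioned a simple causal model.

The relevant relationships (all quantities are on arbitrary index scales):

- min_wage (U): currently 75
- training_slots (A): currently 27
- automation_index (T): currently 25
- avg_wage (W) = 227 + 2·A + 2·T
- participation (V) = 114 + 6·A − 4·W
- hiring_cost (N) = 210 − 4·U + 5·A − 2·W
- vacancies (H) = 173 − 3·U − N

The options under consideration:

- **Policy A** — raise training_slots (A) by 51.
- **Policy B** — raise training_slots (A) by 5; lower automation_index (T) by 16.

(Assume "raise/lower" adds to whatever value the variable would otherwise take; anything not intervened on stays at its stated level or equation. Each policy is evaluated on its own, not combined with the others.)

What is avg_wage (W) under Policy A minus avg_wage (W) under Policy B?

124

Policy A (A + 51):
  A = 27 + 51 = 78
  T = 25
  W = 227 + 2·78 + 2·25 = 433
Policy B (A + 5, T − 16):
  A = 27 + 5 = 32
  T = 25 − 16 = 9
  W = 227 + 2·32 + 2·9 = 309
W: 433 − 309 = 124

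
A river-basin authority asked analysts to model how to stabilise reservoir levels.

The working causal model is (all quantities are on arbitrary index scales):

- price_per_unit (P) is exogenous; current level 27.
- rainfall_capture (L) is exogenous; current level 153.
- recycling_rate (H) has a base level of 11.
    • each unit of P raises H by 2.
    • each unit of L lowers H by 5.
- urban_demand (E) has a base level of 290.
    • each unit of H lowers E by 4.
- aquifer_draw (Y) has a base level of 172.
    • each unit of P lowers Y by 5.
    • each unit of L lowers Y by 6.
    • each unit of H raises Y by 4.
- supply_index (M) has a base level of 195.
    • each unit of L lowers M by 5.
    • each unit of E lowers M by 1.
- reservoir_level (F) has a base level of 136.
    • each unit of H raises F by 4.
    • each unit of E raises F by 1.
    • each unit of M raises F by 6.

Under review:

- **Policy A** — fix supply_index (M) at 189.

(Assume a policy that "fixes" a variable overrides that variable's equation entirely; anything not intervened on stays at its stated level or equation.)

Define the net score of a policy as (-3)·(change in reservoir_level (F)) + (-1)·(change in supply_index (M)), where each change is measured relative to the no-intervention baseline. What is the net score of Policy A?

Baseline:
  P = 27
  L = 153
  H = 11 + 2·27 − 5·153 = -700
  E = 290 − 4·(-700) = 3090
  M = 195 − 5·153 − 3090 = -3660
  F = 136 + 4·(-700) + 3090 + 6·(-3660) = -21534
Policy A (M := 189):
  P = 27
  L = 153
  H = 11 + 2·27 − 5·153 = -700
  E = 290 − 4·(-700) = 3090
  M = 189
  F = 136 + 4·(-700) + 3090 + 6·189 = 1560
ΔF = 1560 − (-21534) = 23094; ΔM = 189 − (-3660) = 3849
Score = (-3)·23094 + (-1)·3849 = -73131

-73131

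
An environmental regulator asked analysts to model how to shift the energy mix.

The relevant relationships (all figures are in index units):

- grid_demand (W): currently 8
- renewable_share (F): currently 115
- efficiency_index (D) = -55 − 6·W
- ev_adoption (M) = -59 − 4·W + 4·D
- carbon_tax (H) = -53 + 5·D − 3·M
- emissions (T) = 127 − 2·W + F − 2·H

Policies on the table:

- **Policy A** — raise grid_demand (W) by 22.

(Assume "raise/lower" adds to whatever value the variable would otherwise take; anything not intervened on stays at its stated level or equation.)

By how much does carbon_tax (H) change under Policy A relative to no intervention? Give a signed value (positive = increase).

Baseline:
  W = 8
  D = -55 − 6·8 = -103
  M = -59 − 4·8 + 4·(-103) = -503
  H = -53 + 5·(-103) − 3·(-503) = 941
Policy A (W + 22):
  W = 8 + 22 = 30
  D = -55 − 6·30 = -235
  M = -59 − 4·30 + 4·(-235) = -1119
  H = -53 + 5·(-235) − 3·(-1119) = 2129
Change in H: 2129 − 941 = 1188

1188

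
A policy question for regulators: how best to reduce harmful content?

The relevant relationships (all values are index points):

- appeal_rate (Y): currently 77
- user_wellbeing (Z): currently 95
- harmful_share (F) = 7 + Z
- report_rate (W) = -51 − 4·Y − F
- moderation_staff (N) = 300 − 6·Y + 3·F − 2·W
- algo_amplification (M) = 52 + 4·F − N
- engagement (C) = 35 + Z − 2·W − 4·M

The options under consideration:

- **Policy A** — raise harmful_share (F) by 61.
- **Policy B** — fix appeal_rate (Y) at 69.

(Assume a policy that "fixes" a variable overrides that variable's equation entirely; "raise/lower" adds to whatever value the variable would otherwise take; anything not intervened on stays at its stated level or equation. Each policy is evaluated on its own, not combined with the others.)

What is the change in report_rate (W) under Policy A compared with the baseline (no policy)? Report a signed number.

-61

Baseline:
  Y = 77
  Z = 95
  F = 7 + 95 = 102
  W = -51 − 4·77 − 102 = -461
Policy A (F + 61):
  Y = 77
  Z = 95
  F = 7 + 95 (+61 from intervention) = 163
  W = -51 − 4·77 − 163 = -522
Change in W: -522 − (-461) = -61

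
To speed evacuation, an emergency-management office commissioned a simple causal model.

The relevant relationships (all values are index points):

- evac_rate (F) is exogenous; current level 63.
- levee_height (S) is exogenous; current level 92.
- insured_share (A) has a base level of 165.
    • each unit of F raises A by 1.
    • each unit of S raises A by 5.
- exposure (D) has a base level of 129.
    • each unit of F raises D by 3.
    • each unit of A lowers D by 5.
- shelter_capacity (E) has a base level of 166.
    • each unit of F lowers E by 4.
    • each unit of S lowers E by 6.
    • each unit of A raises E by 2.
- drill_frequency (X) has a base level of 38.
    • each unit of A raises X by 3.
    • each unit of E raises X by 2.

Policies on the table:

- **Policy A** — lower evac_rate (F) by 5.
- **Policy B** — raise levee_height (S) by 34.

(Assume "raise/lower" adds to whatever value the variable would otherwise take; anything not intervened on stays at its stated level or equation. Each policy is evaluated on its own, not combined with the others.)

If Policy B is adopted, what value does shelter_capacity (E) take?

Policy B (S + 34):
  F = 63
  S = 92 + 34 = 126
  A = 165 + 63 + 5·126 = 858
  E = 166 − 4·63 − 6·126 + 2·858 = 874

874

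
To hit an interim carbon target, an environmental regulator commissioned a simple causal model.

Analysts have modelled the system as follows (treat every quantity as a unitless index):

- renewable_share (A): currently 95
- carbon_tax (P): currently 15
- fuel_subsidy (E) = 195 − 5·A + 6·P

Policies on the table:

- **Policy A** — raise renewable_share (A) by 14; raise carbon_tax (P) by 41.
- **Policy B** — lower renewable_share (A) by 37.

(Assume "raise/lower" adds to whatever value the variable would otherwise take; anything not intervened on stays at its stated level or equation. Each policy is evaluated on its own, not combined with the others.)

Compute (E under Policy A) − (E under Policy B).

-9

Policy A (A + 14, P + 41):
  A = 95 + 14 = 109
  P = 15 + 41 = 56
  E = 195 − 5·109 + 6·56 = -14
Policy B (A − 37):
  A = 95 − 37 = 58
  P = 15
  E = 195 − 5·58 + 6·15 = -5
E: -14 − (-5) = -9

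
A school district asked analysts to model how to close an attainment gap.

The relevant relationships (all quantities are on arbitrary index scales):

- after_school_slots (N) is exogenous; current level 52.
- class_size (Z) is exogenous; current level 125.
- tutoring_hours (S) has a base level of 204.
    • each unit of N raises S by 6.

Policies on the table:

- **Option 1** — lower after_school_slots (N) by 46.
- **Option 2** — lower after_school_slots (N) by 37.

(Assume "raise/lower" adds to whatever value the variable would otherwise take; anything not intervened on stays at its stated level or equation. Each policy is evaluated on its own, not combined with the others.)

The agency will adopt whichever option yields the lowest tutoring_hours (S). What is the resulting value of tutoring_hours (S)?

240

Option 1 (N − 46):
  N = 52 − 46 = 6
  S = 204 + 6·6 = 240
Option 2 (N − 37):
  N = 52 − 37 = 15
  S = 204 + 6·15 = 294
Comparing — Option 1: S=240, Option 2: S=294. Lowest is 240 (Option 1).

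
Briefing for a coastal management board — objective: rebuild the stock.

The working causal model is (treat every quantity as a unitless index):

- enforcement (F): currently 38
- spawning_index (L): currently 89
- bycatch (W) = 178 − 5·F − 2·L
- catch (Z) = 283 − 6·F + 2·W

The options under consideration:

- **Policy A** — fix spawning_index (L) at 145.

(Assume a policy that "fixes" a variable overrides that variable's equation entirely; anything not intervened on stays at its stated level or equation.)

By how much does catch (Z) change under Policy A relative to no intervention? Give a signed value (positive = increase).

-224

Baseline:
  F = 38
  L = 89
  W = 178 − 5·38 − 2·89 = -190
  Z = 283 − 6·38 + 2·(-190) = -325
Policy A (L := 145):
  F = 38
  L = 145
  W = 178 − 5·38 − 2·145 = -302
  Z = 283 − 6·38 + 2·(-302) = -549
Change in Z: -549 − (-325) = -224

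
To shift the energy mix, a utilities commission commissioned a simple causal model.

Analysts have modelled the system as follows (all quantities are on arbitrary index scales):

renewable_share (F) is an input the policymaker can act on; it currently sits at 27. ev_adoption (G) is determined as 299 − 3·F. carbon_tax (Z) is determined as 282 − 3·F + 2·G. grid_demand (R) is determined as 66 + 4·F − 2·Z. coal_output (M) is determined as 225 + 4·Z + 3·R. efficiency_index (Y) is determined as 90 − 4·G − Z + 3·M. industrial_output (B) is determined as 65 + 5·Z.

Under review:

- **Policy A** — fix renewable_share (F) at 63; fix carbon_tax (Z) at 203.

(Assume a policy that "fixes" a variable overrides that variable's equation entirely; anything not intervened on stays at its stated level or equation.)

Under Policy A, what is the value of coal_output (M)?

Policy A (F := 63, Z := 203):
  F = 63
  G = 299 − 3·63 = 110
  Z = 203
  R = 66 + 4·63 − 2·203 = -88
  M = 225 + 4·203 + 3·(-88) = 773

773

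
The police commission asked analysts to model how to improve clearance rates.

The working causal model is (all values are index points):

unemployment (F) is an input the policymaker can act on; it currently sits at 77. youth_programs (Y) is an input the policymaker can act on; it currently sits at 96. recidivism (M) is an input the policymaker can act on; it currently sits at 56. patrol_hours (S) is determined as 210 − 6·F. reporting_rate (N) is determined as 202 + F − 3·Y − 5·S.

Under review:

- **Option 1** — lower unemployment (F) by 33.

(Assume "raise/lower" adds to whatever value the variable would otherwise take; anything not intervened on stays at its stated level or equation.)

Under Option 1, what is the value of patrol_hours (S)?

-54

Option 1 (F − 33):
  F = 77 − 33 = 44
  S = 210 − 6·44 = -54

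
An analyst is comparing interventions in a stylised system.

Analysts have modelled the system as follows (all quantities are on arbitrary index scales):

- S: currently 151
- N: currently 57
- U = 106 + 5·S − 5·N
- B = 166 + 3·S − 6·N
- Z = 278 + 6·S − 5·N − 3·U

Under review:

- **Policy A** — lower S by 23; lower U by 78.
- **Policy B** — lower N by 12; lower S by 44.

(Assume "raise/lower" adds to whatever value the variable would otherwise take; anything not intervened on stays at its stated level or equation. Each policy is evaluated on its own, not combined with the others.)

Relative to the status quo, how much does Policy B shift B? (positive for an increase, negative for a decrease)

Baseline:
  S = 151
  N = 57
  B = 166 + 3·151 − 6·57 = 277
Policy B (N − 12, S − 44):
  S = 151 − 44 = 107
  N = 57 − 12 = 45
  B = 166 + 3·107 − 6·45 = 217
Change in B: 217 − 277 = -60

-60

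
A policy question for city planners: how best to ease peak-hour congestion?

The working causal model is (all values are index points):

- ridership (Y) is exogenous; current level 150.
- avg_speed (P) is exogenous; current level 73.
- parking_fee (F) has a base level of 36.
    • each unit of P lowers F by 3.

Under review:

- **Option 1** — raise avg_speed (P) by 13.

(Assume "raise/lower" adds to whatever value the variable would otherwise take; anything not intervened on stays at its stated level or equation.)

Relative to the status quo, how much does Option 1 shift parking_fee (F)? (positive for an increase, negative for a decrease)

Baseline:
  P = 73
  F = 36 − 3·73 = -183
Option 1 (P + 13):
  P = 73 + 13 = 86
  F = 36 − 3·86 = -222
Change in F: -222 − (-183) = -39

-39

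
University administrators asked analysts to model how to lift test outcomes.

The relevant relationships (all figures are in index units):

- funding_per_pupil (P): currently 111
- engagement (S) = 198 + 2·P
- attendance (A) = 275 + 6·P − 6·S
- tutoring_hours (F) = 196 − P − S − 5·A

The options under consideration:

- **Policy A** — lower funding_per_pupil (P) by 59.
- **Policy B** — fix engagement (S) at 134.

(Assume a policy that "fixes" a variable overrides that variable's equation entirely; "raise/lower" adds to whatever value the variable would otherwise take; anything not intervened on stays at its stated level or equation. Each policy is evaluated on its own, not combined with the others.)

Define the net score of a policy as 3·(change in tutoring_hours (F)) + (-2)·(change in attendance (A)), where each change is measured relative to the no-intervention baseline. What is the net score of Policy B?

-28314

Baseline:
  P = 111
  S = 198 + 2·111 = 420
  A = 275 + 6·111 − 6·420 = -1579
  F = 196 − 111 − 420 − 5·(-1579) = 7560
Policy B (S := 134):
  P = 111
  S = 134
  A = 275 + 6·111 − 6·134 = 137
  F = 196 − 111 − 134 − 5·137 = -734
ΔF = -734 − 7560 = -8294; ΔA = 137 − (-1579) = 1716
Score = 3·(-8294) + (-2)·1716 = -28314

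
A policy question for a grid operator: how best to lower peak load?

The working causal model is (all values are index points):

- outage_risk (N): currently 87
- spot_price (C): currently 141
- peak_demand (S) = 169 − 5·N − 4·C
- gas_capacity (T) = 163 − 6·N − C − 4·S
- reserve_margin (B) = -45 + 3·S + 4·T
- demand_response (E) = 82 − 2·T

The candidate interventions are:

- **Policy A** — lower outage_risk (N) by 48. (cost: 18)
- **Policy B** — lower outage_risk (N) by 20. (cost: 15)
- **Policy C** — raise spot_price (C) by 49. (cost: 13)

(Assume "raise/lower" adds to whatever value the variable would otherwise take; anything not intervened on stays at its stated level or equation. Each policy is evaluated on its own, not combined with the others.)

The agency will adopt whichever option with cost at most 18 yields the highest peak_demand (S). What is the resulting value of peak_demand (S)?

-590

Policy A (N − 48):
  N = 87 − 48 = 39
  C = 141
  S = 169 − 5·39 − 4·141 = -590
Policy B (N − 20):
  N = 87 − 20 = 67
  C = 141
  S = 169 − 5·67 − 4·141 = -730
Policy C (C + 49):
  N = 87
  C = 141 + 49 = 190
  S = 169 − 5·87 − 4·190 = -1026
Comparing — Policy A: S=-590, Policy B: S=-730, Policy C: S=-1026. Highest is -590 (Policy A).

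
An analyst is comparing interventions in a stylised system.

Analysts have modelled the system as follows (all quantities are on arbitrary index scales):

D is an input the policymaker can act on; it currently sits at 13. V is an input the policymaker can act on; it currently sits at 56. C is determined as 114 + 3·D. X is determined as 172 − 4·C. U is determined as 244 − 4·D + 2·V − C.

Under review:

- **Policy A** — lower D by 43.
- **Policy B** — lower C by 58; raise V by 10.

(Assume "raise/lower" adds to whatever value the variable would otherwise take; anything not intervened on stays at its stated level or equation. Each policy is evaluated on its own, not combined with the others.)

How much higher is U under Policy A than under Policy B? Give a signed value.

Policy A (D − 43):
  D = 13 − 43 = -30
  V = 56
  C = 114 + 3·(-30) = 24
  U = 244 − 4·(-30) + 2·56 − 24 = 452
Policy B (C − 58, V + 10):
  D = 13
  V = 56 + 10 = 66
  C = 114 + 3·13 (−58 from intervention) = 95
  U = 244 − 4·13 + 2·66 − 95 = 229
U: 452 − 229 = 223

223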